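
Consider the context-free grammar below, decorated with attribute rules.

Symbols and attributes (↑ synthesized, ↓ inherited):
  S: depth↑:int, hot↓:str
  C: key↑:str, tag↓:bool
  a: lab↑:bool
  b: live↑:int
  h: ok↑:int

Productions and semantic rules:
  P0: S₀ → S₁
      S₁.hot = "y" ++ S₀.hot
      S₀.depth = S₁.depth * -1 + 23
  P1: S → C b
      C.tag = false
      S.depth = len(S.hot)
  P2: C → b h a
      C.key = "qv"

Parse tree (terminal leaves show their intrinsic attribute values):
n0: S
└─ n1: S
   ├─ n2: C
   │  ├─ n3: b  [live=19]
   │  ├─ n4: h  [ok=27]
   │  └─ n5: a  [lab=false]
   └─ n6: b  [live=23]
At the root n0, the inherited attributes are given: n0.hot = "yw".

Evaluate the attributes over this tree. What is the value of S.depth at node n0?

20

1. n0.hot = "yw"  [given at root]
2. n1.hot = "yyw"  ["y" ++ S₀.hot]
3. n2.tag = false  [false]
4. n3.live = 19  [terminal]
5. n4.ok = 27  [terminal]
6. n5.lab = false  [terminal]
7. n2.key = "qv"  ["qv"]
8. n6.live = 23  [terminal]
9. n1.depth = 3  [len(S.hot)]
10. n0.depth = 20  [S₁.depth * -1 + 23]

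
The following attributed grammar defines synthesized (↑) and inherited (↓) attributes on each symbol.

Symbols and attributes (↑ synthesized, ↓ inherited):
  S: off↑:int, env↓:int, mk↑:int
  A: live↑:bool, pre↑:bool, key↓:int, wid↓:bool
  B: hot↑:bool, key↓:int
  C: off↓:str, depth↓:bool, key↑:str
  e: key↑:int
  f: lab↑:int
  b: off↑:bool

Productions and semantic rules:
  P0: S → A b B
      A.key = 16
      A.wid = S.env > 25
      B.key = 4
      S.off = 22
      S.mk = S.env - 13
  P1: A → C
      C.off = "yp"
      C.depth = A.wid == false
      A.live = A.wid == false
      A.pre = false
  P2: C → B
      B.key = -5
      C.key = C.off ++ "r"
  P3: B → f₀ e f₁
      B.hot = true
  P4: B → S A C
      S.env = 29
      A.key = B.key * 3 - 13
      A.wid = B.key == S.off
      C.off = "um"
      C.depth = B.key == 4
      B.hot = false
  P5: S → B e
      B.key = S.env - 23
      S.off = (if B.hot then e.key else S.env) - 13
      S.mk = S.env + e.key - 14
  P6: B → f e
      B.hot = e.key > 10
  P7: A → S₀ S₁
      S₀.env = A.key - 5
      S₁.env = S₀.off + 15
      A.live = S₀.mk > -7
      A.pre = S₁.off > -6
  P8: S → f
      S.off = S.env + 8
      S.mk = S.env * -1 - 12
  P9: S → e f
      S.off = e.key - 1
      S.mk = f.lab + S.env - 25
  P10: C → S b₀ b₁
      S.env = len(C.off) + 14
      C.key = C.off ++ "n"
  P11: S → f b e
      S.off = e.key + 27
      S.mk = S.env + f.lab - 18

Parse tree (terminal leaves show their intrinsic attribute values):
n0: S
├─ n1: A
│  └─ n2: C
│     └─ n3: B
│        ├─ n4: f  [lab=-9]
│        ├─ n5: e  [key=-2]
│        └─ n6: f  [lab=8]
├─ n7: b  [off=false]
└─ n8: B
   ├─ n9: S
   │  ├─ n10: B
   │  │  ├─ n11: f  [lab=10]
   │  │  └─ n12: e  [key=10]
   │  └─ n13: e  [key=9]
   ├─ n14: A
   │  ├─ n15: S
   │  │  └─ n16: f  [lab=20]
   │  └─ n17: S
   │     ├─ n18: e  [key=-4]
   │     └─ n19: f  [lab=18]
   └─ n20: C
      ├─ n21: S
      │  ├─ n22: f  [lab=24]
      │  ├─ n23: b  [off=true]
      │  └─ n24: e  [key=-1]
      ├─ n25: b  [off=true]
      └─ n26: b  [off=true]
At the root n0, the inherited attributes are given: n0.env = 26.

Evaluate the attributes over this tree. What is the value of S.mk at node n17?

1. n0.env = 26  [given at root]
2. n1.key = 16  [16]
3. n1.wid = true  [S.env > 25]
4. n2.off = "yp"  ["yp"]
5. n2.depth = false  [A.wid == false]
6. n3.key = -5  [-5]
7. n4.lab = -9  [terminal]
8. n5.key = -2  [terminal]
9. n6.lab = 8  [terminal]
10. n3.hot = true  [true]
11. n2.key = "ypr"  [C.off ++ "r"]
12. n1.live = false  [A.wid == false]
13. n1.pre = false  [false]
14. n7.off = false  [terminal]
15. n8.key = 4  [4]
16. n9.env = 29  [29]
17. n10.key = 6  [S.env - 23]
18. n11.lab = 10  [terminal]
19. n12.key = 10  [terminal]
20. n10.hot = false  [e.key > 10]
21. n13.key = 9  [terminal]
22. n9.off = 16  [(if B.hot then e.key else S.env) - 13]
23. n9.mk = 24  [S.env + e.key - 14]
24. n14.key = -1  [B.key * 3 - 13]
25. n14.wid = false  [B.key == S.off]
26. n15.env = -6  [A.key - 5]
27. n16.lab = 20  [terminal]
28. n15.off = 2  [S.env + 8]
29. n15.mk = -6  [S.env * -1 - 12]
30. n17.env = 17  [S₀.off + 15]
31. n18.key = -4  [terminal]
32. n19.lab = 18  [terminal]
33. n17.off = -5  [e.key - 1]
34. n17.mk = 10  [f.lab + S.env - 25]
35. n14.live = true  [S₀.mk > -7]
36. n14.pre = true  [S₁.off > -6]
37. n20.off = "um"  ["um"]
38. n20.depth = true  [B.key == 4]
39. n21.env = 16  [len(C.off) + 14]
40. n22.lab = 24  [terminal]
41. n23.off = true  [terminal]
42. n24.key = -1  [terminal]
43. n21.off = 26  [e.key + 27]
44. n21.mk = 22  [S.env + f.lab - 18]
45. n25.off = true  [terminal]
46. n26.off = true  [terminal]
47. n20.key = "umn"  [C.off ++ "n"]
48. n8.hot = false  [false]
49. n0.off = 22  [22]
50. n0.mk = 13  [S.env - 13]

10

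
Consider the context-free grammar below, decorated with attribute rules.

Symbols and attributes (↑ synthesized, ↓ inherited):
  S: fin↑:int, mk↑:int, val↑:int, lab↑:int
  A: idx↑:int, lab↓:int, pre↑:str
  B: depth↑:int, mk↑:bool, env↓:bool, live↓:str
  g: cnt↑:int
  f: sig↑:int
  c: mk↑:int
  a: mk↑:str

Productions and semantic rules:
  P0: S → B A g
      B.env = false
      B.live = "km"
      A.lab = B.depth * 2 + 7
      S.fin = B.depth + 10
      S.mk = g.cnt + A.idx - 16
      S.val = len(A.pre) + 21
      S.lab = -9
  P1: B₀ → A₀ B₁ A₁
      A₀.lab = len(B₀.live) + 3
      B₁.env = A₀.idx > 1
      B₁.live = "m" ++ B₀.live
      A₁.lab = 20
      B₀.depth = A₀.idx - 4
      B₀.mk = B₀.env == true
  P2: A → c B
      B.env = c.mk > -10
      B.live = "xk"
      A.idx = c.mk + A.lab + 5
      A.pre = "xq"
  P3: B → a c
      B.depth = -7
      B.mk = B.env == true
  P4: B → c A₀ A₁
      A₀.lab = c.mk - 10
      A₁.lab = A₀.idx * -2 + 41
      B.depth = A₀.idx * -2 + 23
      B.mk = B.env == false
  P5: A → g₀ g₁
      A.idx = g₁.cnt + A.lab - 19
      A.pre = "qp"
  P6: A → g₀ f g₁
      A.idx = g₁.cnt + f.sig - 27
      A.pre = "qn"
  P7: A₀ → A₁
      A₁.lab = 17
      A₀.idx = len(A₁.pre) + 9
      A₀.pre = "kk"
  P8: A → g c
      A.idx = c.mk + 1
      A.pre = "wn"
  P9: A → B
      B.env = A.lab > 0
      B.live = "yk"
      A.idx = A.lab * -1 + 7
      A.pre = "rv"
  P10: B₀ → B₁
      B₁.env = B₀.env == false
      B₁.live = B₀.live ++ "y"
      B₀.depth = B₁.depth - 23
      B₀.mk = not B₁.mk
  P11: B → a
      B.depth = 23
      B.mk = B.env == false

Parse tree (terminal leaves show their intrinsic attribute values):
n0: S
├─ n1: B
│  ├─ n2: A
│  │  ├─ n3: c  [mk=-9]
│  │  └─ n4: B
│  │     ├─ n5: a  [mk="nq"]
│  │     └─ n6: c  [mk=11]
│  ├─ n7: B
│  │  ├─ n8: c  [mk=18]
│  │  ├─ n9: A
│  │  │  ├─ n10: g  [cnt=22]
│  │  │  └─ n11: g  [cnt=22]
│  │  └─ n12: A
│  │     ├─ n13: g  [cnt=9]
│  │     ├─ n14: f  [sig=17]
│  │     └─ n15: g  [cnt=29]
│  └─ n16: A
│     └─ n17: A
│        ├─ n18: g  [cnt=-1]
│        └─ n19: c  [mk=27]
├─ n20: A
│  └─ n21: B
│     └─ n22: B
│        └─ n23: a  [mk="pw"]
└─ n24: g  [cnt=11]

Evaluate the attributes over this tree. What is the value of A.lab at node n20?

1

1. n1.env = false  [false]
2. n1.live = "km"  ["km"]
3. n2.lab = 5  [len(B₀.live) + 3]
4. n3.mk = -9  [terminal]
5. n4.env = true  [c.mk > -10]
6. n4.live = "xk"  ["xk"]
7. n5.mk = "nq"  [terminal]
8. n6.mk = 11  [terminal]
9. n4.depth = -7  [-7]
10. n4.mk = true  [B.env == true]
11. n2.idx = 1  [c.mk + A.lab + 5]
12. n2.pre = "xq"  ["xq"]
13. n7.env = false  [A₀.idx > 1]
14. n7.live = "mkm"  ["m" ++ B₀.live]
15. n8.mk = 18  [terminal]
16. n9.lab = 8  [c.mk - 10]
17. n10.cnt = 22  [terminal]
18. n11.cnt = 22  [terminal]
19. n9.idx = 11  [g₁.cnt + A.lab - 19]
20. n9.pre = "qp"  ["qp"]
21. n12.lab = 19  [A₀.idx * -2 + 41]
22. n13.cnt = 9  [terminal]
23. n14.sig = 17  [terminal]
24. n15.cnt = 29  [terminal]
25. n12.idx = 19  [g₁.cnt + f.sig - 27]
26. n12.pre = "qn"  ["qn"]
27. n7.depth = 1  [A₀.idx * -2 + 23]
28. n7.mk = true  [B.env == false]
29. n16.lab = 20  [20]
30. n17.lab = 17  [17]
31. n18.cnt = -1  [terminal]
32. n19.mk = 27  [terminal]
33. n17.idx = 28  [c.mk + 1]
34. n17.pre = "wn"  ["wn"]
35. n16.idx = 11  [len(A₁.pre) + 9]
36. n16.pre = "kk"  ["kk"]
37. n1.depth = -3  [A₀.idx - 4]
38. n1.mk = false  [B₀.env == true]
39. n20.lab = 1  [B.depth * 2 + 7]
40. n21.env = true  [A.lab > 0]
41. n21.live = "yk"  ["yk"]
42. n22.env = false  [B₀.env == false]
43. n22.live = "yky"  [B₀.live ++ "y"]
44. n23.mk = "pw"  [terminal]
45. n22.depth = 23  [23]
46. n22.mk = true  [B.env == false]
47. n21.depth = 0  [B₁.depth - 23]
48. n21.mk = false  [not B₁.mk]
49. n20.idx = 6  [A.lab * -1 + 7]
50. n20.pre = "rv"  ["rv"]
51. n24.cnt = 11  [terminal]
52. n0.fin = 7  [B.depth + 10]
53. n0.mk = 1  [g.cnt + A.idx - 16]
54. n0.val = 23  [len(A.pre) + 21]
55. n0.lab = -9  [-9]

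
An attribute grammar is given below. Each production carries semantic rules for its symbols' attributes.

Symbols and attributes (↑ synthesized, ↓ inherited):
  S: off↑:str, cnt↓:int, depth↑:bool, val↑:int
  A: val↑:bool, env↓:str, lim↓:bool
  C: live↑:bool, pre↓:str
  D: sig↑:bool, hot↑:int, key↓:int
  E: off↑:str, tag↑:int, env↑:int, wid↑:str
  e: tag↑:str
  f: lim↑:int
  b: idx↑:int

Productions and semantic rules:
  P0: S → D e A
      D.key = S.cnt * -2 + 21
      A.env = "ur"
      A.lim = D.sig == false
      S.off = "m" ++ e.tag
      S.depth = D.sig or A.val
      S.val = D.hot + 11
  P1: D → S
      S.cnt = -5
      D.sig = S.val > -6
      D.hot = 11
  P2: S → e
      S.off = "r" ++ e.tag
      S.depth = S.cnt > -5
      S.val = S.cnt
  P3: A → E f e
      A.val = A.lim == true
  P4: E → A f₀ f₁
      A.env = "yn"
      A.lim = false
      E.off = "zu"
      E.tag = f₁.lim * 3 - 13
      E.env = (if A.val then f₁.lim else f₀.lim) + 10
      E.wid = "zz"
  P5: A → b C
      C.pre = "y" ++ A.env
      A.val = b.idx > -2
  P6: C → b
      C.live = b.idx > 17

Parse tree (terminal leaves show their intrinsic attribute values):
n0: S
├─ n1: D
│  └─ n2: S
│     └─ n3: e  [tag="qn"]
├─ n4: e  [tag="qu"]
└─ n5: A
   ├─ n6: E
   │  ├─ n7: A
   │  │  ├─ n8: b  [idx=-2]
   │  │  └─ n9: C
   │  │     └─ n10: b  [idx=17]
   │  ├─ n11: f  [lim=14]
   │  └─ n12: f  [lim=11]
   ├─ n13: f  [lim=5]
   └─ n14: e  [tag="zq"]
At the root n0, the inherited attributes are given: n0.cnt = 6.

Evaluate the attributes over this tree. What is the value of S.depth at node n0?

1. n0.cnt = 6  [given at root]
2. n1.key = 9  [S.cnt * -2 + 21]
3. n2.cnt = -5  [-5]
4. n3.tag = "qn"  [terminal]
5. n2.off = "rqn"  ["r" ++ e.tag]
6. n2.depth = false  [S.cnt > -5]
7. n2.val = -5  [S.cnt]
8. n1.sig = true  [S.val > -6]
9. n1.hot = 11  [11]
10. n4.tag = "qu"  [terminal]
11. n5.env = "ur"  ["ur"]
12. n5.lim = false  [D.sig == false]
13. n7.env = "yn"  ["yn"]
14. n7.lim = false  [false]
15. n8.idx = -2  [terminal]
16. n9.pre = "yyn"  ["y" ++ A.env]
17. n10.idx = 17  [terminal]
18. n9.live = false  [b.idx > 17]
19. n7.val = false  [b.idx > -2]
20. n11.lim = 14  [terminal]
21. n12.lim = 11  [terminal]
22. n6.off = "zu"  ["zu"]
23. n6.tag = 20  [f₁.lim * 3 - 13]
24. n6.env = 24  [(if A.val then f₁.lim else f₀.lim) + 10]
25. n6.wid = "zz"  ["zz"]
26. n13.lim = 5  [terminal]
27. n14.tag = "zq"  [terminal]
28. n5.val = false  [A.lim == true]
29. n0.off = "mqu"  ["m" ++ e.tag]
30. n0.depth = true  [D.sig or A.val]
31. n0.val = 22  [D.hot + 11]

true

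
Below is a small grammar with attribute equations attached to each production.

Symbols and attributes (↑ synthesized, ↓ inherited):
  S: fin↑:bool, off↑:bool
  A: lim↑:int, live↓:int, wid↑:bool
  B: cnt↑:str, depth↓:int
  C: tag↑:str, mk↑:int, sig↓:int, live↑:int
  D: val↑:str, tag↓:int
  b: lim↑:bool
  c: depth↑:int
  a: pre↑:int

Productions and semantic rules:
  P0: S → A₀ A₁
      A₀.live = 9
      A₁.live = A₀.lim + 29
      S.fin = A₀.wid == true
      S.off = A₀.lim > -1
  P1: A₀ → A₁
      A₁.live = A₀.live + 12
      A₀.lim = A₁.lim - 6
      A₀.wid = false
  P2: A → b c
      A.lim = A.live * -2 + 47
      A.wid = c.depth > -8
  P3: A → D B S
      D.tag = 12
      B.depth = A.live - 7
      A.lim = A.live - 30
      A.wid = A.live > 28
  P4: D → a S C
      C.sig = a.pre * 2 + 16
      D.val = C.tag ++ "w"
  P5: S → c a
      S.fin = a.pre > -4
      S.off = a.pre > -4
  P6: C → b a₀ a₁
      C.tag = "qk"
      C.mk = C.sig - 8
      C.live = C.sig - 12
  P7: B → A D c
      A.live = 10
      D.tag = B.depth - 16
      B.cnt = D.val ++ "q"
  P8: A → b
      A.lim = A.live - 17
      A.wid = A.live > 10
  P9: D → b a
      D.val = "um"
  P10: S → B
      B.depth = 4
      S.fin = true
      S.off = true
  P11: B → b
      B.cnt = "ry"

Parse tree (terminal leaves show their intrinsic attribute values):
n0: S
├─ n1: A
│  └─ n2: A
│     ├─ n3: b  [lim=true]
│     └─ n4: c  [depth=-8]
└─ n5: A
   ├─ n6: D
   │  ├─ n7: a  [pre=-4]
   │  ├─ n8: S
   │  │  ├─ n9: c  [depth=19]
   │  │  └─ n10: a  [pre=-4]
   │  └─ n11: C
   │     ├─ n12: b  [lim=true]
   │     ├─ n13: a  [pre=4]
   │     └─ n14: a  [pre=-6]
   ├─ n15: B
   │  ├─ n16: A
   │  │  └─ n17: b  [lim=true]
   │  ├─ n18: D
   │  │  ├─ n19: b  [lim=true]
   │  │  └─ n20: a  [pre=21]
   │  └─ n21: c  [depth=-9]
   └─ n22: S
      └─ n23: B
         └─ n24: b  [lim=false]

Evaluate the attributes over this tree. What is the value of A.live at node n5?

28

1. n1.live = 9  [9]
2. n2.live = 21  [A₀.live + 12]
3. n3.lim = true  [terminal]
4. n4.depth = -8  [terminal]
5. n2.lim = 5  [A.live * -2 + 47]
6. n2.wid = false  [c.depth > -8]
7. n1.lim = -1  [A₁.lim - 6]
8. n1.wid = false  [false]
9. n5.live = 28  [A₀.lim + 29]
10. n6.tag = 12  [12]
11. n7.pre = -4  [terminal]
12. n9.depth = 19  [terminal]
13. n10.pre = -4  [terminal]
14. n8.fin = false  [a.pre > -4]
15. n8.off = false  [a.pre > -4]
16. n11.sig = 8  [a.pre * 2 + 16]
17. n12.lim = true  [terminal]
18. n13.pre = 4  [terminal]
19. n14.pre = -6  [terminal]
20. n11.tag = "qk"  ["qk"]
21. n11.mk = 0  [C.sig - 8]
22. n11.live = -4  [C.sig - 12]
23. n6.val = "qkw"  [C.tag ++ "w"]
24. n15.depth = 21  [A.live - 7]
25. n16.live = 10  [10]
26. n17.lim = true  [terminal]
27. n16.lim = -7  [A.live - 17]
28. n16.wid = false  [A.live > 10]
29. n18.tag = 5  [B.depth - 16]
30. n19.lim = true  [terminal]
31. n20.pre = 21  [terminal]
32. n18.val = "um"  ["um"]
33. n21.depth = -9  [terminal]
34. n15.cnt = "umq"  [D.val ++ "q"]
35. n23.depth = 4  [4]
36. n24.lim = false  [terminal]
37. n23.cnt = "ry"  ["ry"]
38. n22.fin = true  [true]
39. n22.off = true  [true]
40. n5.lim = -2  [A.live - 30]
41. n5.wid = false  [A.live > 28]
42. n0.fin = false  [A₀.wid == true]
43. n0.off = false  [A₀.lim > -1]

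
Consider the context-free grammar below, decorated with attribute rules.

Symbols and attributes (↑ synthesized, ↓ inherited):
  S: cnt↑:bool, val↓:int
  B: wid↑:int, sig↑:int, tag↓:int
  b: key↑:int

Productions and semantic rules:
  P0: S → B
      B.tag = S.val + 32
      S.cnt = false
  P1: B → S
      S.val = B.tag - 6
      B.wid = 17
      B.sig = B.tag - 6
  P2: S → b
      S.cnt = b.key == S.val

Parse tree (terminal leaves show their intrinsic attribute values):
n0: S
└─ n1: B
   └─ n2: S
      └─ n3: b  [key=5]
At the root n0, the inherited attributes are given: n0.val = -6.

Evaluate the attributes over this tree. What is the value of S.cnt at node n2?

false

1. n0.val = -6  [given at root]
2. n1.tag = 26  [S.val + 32]
3. n2.val = 20  [B.tag - 6]
4. n3.key = 5  [terminal]
5. n2.cnt = false  [b.key == S.val]
6. n1.wid = 17  [17]
7. n1.sig = 20  [B.tag - 6]
8. n0.cnt = false  [false]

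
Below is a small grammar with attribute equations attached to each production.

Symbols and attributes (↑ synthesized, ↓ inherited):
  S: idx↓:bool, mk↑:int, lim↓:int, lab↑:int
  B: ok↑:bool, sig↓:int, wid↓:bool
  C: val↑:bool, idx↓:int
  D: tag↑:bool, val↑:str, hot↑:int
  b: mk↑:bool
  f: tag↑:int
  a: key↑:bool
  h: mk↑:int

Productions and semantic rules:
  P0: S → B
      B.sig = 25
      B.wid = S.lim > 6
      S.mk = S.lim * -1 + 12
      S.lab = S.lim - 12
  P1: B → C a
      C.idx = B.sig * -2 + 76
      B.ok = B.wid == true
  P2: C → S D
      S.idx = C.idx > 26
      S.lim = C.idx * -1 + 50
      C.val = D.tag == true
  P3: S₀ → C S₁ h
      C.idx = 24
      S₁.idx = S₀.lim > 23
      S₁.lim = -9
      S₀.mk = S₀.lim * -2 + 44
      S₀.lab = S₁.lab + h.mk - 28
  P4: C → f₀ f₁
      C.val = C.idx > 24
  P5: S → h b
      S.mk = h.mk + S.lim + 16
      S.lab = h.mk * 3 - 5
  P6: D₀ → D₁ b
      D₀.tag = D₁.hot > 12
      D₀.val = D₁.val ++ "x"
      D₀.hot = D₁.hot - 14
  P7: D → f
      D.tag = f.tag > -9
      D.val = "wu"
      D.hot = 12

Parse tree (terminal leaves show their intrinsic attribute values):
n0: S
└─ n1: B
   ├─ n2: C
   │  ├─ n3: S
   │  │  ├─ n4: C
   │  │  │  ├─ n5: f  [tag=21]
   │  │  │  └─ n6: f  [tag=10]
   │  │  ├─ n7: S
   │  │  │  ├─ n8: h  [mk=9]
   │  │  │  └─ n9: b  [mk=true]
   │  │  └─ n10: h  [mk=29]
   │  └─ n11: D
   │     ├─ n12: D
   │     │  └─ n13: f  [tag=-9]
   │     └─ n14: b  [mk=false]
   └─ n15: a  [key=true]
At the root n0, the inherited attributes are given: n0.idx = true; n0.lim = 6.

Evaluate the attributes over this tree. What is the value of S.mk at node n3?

1. n0.idx = true  [given at root]
2. n0.lim = 6  [given at root]
3. n1.sig = 25  [25]
4. n1.wid = false  [S.lim > 6]
5. n2.idx = 26  [B.sig * -2 + 76]
6. n3.idx = false  [C.idx > 26]
7. n3.lim = 24  [C.idx * -1 + 50]
8. n4.idx = 24  [24]
9. n5.tag = 21  [terminal]
10. n6.tag = 10  [terminal]
11. n4.val = false  [C.idx > 24]
12. n7.idx = true  [S₀.lim > 23]
13. n7.lim = -9  [-9]
14. n8.mk = 9  [terminal]
15. n9.mk = true  [terminal]
16. n7.mk = 16  [h.mk + S.lim + 16]
17. n7.lab = 22  [h.mk * 3 - 5]
18. n10.mk = 29  [terminal]
19. n3.mk = -4  [S₀.lim * -2 + 44]
20. n3.lab = 23  [S₁.lab + h.mk - 28]
21. n13.tag = -9  [terminal]
22. n12.tag = false  [f.tag > -9]
23. n12.val = "wu"  ["wu"]
24. n12.hot = 12  [12]
25. n14.mk = false  [terminal]
26. n11.tag = false  [D₁.hot > 12]
27. n11.val = "wux"  [D₁.val ++ "x"]
28. n11.hot = -2  [D₁.hot - 14]
29. n2.val = false  [D.tag == true]
30. n15.key = true  [terminal]
31. n1.ok = false  [B.wid == true]
32. n0.mk = 6  [S.lim * -1 + 12]
33. n0.lab = -6  [S.lim - 12]

-4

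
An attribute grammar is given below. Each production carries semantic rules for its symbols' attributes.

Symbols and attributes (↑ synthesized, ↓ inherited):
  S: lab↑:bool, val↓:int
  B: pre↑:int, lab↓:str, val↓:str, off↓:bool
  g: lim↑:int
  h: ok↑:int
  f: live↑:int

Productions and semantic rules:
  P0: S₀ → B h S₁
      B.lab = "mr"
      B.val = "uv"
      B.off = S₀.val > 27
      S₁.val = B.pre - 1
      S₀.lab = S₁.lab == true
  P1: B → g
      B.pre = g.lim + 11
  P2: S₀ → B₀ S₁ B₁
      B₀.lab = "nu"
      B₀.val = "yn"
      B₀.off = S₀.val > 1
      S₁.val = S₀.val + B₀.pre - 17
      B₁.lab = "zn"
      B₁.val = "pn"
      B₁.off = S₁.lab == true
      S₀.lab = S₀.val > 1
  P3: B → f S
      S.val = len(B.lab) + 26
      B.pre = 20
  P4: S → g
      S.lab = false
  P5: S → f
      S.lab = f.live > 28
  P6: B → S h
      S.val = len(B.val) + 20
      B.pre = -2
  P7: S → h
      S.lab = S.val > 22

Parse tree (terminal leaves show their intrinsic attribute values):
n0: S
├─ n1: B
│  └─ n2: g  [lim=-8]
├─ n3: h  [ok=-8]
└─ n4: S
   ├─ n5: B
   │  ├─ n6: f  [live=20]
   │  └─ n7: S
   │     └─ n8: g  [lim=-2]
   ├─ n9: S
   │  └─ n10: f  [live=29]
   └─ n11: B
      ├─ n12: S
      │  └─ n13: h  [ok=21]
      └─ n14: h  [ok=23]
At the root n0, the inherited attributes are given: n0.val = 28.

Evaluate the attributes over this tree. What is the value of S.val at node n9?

1. n0.val = 28  [given at root]
2. n1.lab = "mr"  ["mr"]
3. n1.val = "uv"  ["uv"]
4. n1.off = true  [S₀.val > 27]
5. n2.lim = -8  [terminal]
6. n1.pre = 3  [g.lim + 11]
7. n3.ok = -8  [terminal]
8. n4.val = 2  [B.pre - 1]
9. n5.lab = "nu"  ["nu"]
10. n5.val = "yn"  ["yn"]
11. n5.off = true  [S₀.val > 1]
12. n6.live = 20  [terminal]
13. n7.val = 28  [len(B.lab) + 26]
14. n8.lim = -2  [terminal]
15. n7.lab = false  [false]
16. n5.pre = 20  [20]
17. n9.val = 5  [S₀.val + B₀.pre - 17]
18. n10.live = 29  [terminal]
19. n9.lab = true  [f.live > 28]
20. n11.lab = "zn"  ["zn"]
21. n11.val = "pn"  ["pn"]
22. n11.off = true  [S₁.lab == true]
23. n12.val = 22  [len(B.val) + 20]
24. n13.ok = 21  [terminal]
25. n12.lab = false  [S.val > 22]
26. n14.ok = 23  [terminal]
27. n11.pre = -2  [-2]
28. n4.lab = true  [S₀.val > 1]
29. n0.lab = true  [S₁.lab == true]

5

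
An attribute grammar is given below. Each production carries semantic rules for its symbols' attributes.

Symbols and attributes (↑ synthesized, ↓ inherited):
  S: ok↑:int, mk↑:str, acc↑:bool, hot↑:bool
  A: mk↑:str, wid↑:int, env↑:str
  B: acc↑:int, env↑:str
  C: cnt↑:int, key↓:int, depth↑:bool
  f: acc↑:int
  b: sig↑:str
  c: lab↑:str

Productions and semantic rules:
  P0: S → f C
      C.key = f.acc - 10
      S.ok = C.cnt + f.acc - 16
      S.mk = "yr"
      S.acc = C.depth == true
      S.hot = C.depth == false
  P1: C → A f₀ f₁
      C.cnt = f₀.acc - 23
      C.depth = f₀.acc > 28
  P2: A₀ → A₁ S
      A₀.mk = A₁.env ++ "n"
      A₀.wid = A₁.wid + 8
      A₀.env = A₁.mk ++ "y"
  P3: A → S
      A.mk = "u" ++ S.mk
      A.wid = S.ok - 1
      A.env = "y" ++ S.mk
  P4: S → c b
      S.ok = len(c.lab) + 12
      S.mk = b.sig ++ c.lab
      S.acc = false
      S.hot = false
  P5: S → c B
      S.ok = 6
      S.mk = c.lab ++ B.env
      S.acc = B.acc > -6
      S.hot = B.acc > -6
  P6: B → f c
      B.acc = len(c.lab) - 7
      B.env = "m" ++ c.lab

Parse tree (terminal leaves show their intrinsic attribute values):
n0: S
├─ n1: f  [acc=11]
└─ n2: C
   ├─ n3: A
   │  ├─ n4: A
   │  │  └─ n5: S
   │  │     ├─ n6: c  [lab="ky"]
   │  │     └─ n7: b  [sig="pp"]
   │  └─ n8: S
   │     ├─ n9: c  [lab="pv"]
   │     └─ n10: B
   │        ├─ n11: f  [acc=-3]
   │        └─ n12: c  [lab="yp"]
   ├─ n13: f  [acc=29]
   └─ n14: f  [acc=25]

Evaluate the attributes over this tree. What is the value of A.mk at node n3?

"yppkyn"

1. n1.acc = 11  [terminal]
2. n2.key = 1  [f.acc - 10]
3. n6.lab = "ky"  [terminal]
4. n7.sig = "pp"  [terminal]
5. n5.ok = 14  [len(c.lab) + 12]
6. n5.mk = "ppky"  [b.sig ++ c.lab]
7. n5.acc = false  [false]
8. n5.hot = false  [false]
9. n4.mk = "uppky"  ["u" ++ S.mk]
10. n4.wid = 13  [S.ok - 1]
11. n4.env = "yppky"  ["y" ++ S.mk]
12. n9.lab = "pv"  [terminal]
13. n11.acc = -3  [terminal]
14. n12.lab = "yp"  [terminal]
15. n10.acc = -5  [len(c.lab) - 7]
16. n10.env = "myp"  ["m" ++ c.lab]
17. n8.ok = 6  [6]
18. n8.mk = "pvmyp"  [c.lab ++ B.env]
19. n8.acc = true  [B.acc > -6]
20. n8.hot = true  [B.acc > -6]
21. n3.mk = "yppkyn"  [A₁.env ++ "n"]
22. n3.wid = 21  [A₁.wid + 8]
23. n3.env = "uppkyy"  [A₁.mk ++ "y"]
24. n13.acc = 29  [terminal]
25. n14.acc = 25  [terminal]
26. n2.cnt = 6  [f₀.acc - 23]
27. n2.depth = true  [f₀.acc > 28]
28. n0.ok = 1  [C.cnt + f.acc - 16]
29. n0.mk = "yr"  ["yr"]
30. n0.acc = true  [C.depth == true]
31. n0.hot = false  [C.depth == false]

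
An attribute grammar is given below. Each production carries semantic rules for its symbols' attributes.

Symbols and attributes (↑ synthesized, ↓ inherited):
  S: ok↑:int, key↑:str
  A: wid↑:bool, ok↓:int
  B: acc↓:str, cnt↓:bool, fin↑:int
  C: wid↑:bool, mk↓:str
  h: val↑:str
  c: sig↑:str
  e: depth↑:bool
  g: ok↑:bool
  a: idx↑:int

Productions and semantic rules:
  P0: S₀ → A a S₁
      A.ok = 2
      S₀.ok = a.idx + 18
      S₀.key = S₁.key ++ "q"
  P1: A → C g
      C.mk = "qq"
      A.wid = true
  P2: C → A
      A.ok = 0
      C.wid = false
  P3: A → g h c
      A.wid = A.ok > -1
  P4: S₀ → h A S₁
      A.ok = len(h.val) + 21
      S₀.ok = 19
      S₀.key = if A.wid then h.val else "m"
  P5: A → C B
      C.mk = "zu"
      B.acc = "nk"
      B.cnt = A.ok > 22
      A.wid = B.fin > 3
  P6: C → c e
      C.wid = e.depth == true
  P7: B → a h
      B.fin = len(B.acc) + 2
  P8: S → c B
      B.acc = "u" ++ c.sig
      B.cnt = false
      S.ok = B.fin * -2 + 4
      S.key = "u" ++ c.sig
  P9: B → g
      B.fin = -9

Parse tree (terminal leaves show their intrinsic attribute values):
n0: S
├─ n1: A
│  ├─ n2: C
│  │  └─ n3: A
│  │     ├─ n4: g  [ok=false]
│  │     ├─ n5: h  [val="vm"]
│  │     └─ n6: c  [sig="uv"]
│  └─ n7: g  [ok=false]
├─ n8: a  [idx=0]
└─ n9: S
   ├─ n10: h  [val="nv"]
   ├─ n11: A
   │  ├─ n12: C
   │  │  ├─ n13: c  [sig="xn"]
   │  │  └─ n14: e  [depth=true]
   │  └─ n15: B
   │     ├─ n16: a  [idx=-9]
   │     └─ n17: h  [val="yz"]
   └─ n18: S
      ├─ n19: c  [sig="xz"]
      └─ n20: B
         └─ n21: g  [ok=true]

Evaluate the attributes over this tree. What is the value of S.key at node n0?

"nvq"

1. n1.ok = 2  [2]
2. n2.mk = "qq"  ["qq"]
3. n3.ok = 0  [0]
4. n4.ok = false  [terminal]
5. n5.val = "vm"  [terminal]
6. n6.sig = "uv"  [terminal]
7. n3.wid = true  [A.ok > -1]
8. n2.wid = false  [false]
9. n7.ok = false  [terminal]
10. n1.wid = true  [true]
11. n8.idx = 0  [terminal]
12. n10.val = "nv"  [terminal]
13. n11.ok = 23  [len(h.val) + 21]
14. n12.mk = "zu"  ["zu"]
15. n13.sig = "xn"  [terminal]
16. n14.depth = true  [terminal]
17. n12.wid = true  [e.depth == true]
18. n15.acc = "nk"  ["nk"]
19. n15.cnt = true  [A.ok > 22]
20. n16.idx = -9  [terminal]
21. n17.val = "yz"  [terminal]
22. n15.fin = 4  [len(B.acc) + 2]
23. n11.wid = true  [B.fin > 3]
24. n19.sig = "xz"  [terminal]
25. n20.acc = "uxz"  ["u" ++ c.sig]
26. n20.cnt = false  [false]
27. n21.ok = true  [terminal]
28. n20.fin = -9  [-9]
29. n18.ok = 22  [B.fin * -2 + 4]
30. n18.key = "uxz"  ["u" ++ c.sig]
31. n9.ok = 19  [19]
32. n9.key = "nv"  [if A.wid then h.val else "m"]
33. n0.ok = 18  [a.idx + 18]
34. n0.key = "nvq"  [S₁.key ++ "q"]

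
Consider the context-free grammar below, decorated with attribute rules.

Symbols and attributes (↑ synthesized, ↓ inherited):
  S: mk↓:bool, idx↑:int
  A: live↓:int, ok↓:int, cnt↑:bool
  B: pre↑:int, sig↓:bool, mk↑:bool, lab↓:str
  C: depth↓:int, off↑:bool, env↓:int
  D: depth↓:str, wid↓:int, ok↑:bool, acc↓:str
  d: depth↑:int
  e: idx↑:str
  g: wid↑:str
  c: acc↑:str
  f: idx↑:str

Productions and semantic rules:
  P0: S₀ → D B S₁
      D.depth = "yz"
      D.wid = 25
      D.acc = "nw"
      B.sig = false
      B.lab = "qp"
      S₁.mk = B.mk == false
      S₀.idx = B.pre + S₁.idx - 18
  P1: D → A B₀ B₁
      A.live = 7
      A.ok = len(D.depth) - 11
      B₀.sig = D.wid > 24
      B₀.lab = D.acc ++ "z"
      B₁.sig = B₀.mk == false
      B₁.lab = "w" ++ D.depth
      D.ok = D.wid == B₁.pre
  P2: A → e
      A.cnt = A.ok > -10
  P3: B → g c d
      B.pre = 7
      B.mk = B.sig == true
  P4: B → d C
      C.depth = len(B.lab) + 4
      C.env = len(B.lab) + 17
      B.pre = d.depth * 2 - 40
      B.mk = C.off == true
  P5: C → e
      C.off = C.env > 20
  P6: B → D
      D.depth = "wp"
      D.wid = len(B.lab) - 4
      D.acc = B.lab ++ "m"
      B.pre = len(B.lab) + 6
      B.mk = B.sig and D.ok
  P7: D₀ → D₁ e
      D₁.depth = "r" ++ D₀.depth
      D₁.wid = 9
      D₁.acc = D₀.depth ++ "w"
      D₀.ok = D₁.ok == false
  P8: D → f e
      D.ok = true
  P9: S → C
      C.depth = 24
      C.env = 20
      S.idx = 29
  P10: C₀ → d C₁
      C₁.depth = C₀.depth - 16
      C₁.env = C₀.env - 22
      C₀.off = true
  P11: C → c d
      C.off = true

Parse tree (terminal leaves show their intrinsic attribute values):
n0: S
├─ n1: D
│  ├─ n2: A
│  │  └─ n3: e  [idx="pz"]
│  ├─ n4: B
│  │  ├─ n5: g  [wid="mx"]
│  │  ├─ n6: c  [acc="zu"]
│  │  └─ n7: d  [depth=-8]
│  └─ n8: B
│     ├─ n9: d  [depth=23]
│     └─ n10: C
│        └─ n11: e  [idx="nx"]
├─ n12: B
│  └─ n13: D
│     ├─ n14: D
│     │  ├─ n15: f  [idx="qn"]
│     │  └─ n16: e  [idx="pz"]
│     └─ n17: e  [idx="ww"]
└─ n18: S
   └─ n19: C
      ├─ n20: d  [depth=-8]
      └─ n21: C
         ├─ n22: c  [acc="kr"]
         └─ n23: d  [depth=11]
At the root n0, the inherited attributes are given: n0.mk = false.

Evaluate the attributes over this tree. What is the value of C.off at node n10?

false

1. n0.mk = false  [given at root]
2. n1.depth = "yz"  ["yz"]
3. n1.wid = 25  [25]
4. n1.acc = "nw"  ["nw"]
5. n2.live = 7  [7]
6. n2.ok = -9  [len(D.depth) - 11]
7. n3.idx = "pz"  [terminal]
8. n2.cnt = true  [A.ok > -10]
9. n4.sig = true  [D.wid > 24]
10. n4.lab = "nwz"  [D.acc ++ "z"]
11. n5.wid = "mx"  [terminal]
12. n6.acc = "zu"  [terminal]
13. n7.depth = -8  [terminal]
14. n4.pre = 7  [7]
15. n4.mk = true  [B.sig == true]
16. n8.sig = false  [B₀.mk == false]
17. n8.lab = "wyz"  ["w" ++ D.depth]
18. n9.depth = 23  [terminal]
19. n10.depth = 7  [len(B.lab) + 4]
20. n10.env = 20  [len(B.lab) + 17]
21. n11.idx = "nx"  [terminal]
22. n10.off = false  [C.env > 20]
23. n8.pre = 6  [d.depth * 2 - 40]
24. n8.mk = false  [C.off == true]
25. n1.ok = false  [D.wid == B₁.pre]
26. n12.sig = false  [false]
27. n12.lab = "qp"  ["qp"]
28. n13.depth = "wp"  ["wp"]
29. n13.wid = -2  [len(B.lab) - 4]
30. n13.acc = "qpm"  [B.lab ++ "m"]
31. n14.depth = "rwp"  ["r" ++ D₀.depth]
32. n14.wid = 9  [9]
33. n14.acc = "wpw"  [D₀.depth ++ "w"]
34. n15.idx = "qn"  [terminal]
35. n16.idx = "pz"  [terminal]
36. n14.ok = true  [true]
37. n17.idx = "ww"  [terminal]
38. n13.ok = false  [D₁.ok == false]
39. n12.pre = 8  [len(B.lab) + 6]
40. n12.mk = false  [B.sig and D.ok]
41. n18.mk = true  [B.mk == false]
42. n19.depth = 24  [24]
43. n19.env = 20  [20]
44. n20.depth = -8  [terminal]
45. n21.depth = 8  [C₀.depth - 16]
46. n21.env = -2  [C₀.env - 22]
47. n22.acc = "kr"  [terminal]
48. n23.depth = 11  [terminal]
49. n21.off = true  [true]
50. n19.off = true  [true]
51. n18.idx = 29  [29]
52. n0.idx = 19  [B.pre + S₁.idx - 18]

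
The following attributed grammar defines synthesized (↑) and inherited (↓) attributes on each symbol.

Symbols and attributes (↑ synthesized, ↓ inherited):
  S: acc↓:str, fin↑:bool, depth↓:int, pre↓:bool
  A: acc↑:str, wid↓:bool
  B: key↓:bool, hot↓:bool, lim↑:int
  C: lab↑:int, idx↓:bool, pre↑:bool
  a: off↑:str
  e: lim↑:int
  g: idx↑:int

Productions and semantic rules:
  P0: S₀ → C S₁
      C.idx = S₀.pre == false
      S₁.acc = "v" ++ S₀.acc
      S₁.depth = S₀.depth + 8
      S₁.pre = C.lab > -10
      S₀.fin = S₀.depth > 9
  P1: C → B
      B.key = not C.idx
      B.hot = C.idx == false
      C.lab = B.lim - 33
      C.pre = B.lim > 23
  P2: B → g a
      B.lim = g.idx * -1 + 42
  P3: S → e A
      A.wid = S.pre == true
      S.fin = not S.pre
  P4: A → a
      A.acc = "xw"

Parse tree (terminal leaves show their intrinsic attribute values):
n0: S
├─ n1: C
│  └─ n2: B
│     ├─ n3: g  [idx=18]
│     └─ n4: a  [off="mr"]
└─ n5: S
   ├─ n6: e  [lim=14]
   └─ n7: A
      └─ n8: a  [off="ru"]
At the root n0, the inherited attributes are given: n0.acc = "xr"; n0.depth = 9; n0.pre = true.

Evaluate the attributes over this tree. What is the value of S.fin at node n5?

false

1. n0.acc = "xr"  [given at root]
2. n0.depth = 9  [given at root]
3. n0.pre = true  [given at root]
4. n1.idx = false  [S₀.pre == false]
5. n2.key = true  [not C.idx]
6. n2.hot = true  [C.idx == false]
7. n3.idx = 18  [terminal]
8. n4.off = "mr"  [terminal]
9. n2.lim = 24  [g.idx * -1 + 42]
10. n1.lab = -9  [B.lim - 33]
11. n1.pre = true  [B.lim > 23]
12. n5.acc = "vxr"  ["v" ++ S₀.acc]
13. n5.depth = 17  [S₀.depth + 8]
14. n5.pre = true  [C.lab > -10]
15. n6.lim = 14  [terminal]
16. n7.wid = true  [S.pre == true]
17. n8.off = "ru"  [terminal]
18. n7.acc = "xw"  ["xw"]
19. n5.fin = false  [not S.pre]
20. n0.fin = false  [S₀.depth > 9]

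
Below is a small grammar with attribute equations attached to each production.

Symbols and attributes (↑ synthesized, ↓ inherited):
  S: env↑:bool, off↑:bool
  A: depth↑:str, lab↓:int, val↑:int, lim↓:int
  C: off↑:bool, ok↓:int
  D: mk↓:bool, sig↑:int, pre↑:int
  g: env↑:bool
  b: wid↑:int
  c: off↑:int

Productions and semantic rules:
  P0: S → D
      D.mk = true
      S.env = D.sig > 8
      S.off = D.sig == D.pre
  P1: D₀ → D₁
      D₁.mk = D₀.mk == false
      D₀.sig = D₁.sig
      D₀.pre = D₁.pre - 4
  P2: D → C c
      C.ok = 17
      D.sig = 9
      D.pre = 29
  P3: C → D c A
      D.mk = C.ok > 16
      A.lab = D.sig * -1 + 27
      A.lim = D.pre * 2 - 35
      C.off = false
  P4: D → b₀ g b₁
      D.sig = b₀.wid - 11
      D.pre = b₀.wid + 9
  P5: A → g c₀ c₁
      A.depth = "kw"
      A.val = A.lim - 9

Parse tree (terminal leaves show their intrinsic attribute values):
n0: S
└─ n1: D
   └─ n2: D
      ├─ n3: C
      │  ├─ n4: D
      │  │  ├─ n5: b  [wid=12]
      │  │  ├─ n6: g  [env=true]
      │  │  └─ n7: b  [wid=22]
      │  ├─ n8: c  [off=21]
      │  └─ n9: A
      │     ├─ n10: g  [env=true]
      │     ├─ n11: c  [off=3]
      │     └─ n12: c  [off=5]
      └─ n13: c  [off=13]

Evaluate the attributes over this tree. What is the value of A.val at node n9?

1. n1.mk = true  [true]
2. n2.mk = false  [D₀.mk == false]
3. n3.ok = 17  [17]
4. n4.mk = true  [C.ok > 16]
5. n5.wid = 12  [terminal]
6. n6.env = true  [terminal]
7. n7.wid = 22  [terminal]
8. n4.sig = 1  [b₀.wid - 11]
9. n4.pre = 21  [b₀.wid + 9]
10. n8.off = 21  [terminal]
11. n9.lab = 26  [D.sig * -1 + 27]
12. n9.lim = 7  [D.pre * 2 - 35]
13. n10.env = true  [terminal]
14. n11.off = 3  [terminal]
15. n12.off = 5  [terminal]
16. n9.depth = "kw"  ["kw"]
17. n9.val = -2  [A.lim - 9]
18. n3.off = false  [false]
19. n13.off = 13  [terminal]
20. n2.sig = 9  [9]
21. n2.pre = 29  [29]
22. n1.sig = 9  [D₁.sig]
23. n1.pre = 25  [D₁.pre - 4]
24. n0.env = true  [D.sig > 8]
25. n0.off = false  [D.sig == D.pre]

-2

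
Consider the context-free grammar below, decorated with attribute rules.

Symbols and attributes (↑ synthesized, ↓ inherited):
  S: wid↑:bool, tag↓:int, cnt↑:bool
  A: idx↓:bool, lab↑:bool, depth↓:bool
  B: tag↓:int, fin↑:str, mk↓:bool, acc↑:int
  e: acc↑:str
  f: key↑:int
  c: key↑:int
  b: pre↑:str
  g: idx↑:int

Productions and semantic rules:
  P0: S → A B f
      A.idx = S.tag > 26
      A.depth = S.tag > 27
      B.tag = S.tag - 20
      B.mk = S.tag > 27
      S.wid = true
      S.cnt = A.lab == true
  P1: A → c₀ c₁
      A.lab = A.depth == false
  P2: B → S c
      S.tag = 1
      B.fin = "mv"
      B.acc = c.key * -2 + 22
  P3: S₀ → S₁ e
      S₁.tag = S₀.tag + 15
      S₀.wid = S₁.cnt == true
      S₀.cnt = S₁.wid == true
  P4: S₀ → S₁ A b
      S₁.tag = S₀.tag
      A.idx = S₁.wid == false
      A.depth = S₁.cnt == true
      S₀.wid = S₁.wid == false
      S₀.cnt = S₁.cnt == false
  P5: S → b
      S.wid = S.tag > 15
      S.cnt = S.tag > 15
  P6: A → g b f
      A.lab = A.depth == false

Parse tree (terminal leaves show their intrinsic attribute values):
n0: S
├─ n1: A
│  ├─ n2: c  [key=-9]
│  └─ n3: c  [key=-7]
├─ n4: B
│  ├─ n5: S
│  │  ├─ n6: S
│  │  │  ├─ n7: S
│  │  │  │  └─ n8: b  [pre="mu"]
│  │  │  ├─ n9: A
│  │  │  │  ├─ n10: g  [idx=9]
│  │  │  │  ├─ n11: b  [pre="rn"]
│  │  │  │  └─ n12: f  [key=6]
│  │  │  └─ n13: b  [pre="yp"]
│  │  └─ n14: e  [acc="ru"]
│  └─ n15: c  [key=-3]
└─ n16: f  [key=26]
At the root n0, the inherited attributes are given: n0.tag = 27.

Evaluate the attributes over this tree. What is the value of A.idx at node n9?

false

1. n0.tag = 27  [given at root]
2. n1.idx = true  [S.tag > 26]
3. n1.depth = false  [S.tag > 27]
4. n2.key = -9  [terminal]
5. n3.key = -7  [terminal]
6. n1.lab = true  [A.depth == false]
7. n4.tag = 7  [S.tag - 20]
8. n4.mk = false  [S.tag > 27]
9. n5.tag = 1  [1]
10. n6.tag = 16  [S₀.tag + 15]
11. n7.tag = 16  [S₀.tag]
12. n8.pre = "mu"  [terminal]
13. n7.wid = true  [S.tag > 15]
14. n7.cnt = true  [S.tag > 15]
15. n9.idx = false  [S₁.wid == false]
16. n9.depth = true  [S₁.cnt == true]
17. n10.idx = 9  [terminal]
18. n11.pre = "rn"  [terminal]
19. n12.key = 6  [terminal]
20. n9.lab = false  [A.depth == false]
21. n13.pre = "yp"  [terminal]
22. n6.wid = false  [S₁.wid == false]
23. n6.cnt = false  [S₁.cnt == false]
24. n14.acc = "ru"  [terminal]
25. n5.wid = false  [S₁.cnt == true]
26. n5.cnt = false  [S₁.wid == true]
27. n15.key = -3  [terminal]
28. n4.fin = "mv"  ["mv"]
29. n4.acc = 28  [c.key * -2 + 22]
30. n16.key = 26  [terminal]
31. n0.wid = true  [true]
32. n0.cnt = true  [A.lab == true]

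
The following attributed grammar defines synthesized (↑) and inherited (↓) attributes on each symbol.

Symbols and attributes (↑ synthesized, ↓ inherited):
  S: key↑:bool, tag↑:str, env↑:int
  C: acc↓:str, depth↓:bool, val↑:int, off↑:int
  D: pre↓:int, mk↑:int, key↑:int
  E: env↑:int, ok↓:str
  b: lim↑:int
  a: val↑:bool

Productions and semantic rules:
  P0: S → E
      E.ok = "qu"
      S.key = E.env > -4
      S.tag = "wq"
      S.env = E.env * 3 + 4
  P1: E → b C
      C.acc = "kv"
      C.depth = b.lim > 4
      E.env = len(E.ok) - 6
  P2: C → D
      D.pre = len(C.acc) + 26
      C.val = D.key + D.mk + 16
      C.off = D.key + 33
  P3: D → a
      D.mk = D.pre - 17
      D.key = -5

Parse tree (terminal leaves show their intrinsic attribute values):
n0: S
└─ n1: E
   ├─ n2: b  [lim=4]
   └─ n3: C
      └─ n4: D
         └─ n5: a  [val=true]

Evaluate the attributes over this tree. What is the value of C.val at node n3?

1. n1.ok = "qu"  ["qu"]
2. n2.lim = 4  [terminal]
3. n3.acc = "kv"  ["kv"]
4. n3.depth = false  [b.lim > 4]
5. n4.pre = 28  [len(C.acc) + 26]
6. n5.val = true  [terminal]
7. n4.mk = 11  [D.pre - 17]
8. n4.key = -5  [-5]
9. n3.val = 22  [D.key + D.mk + 16]
10. n3.off = 28  [D.key + 33]
11. n1.env = -4  [len(E.ok) - 6]
12. n0.key = false  [E.env > -4]
13. n0.tag = "wq"  ["wq"]
14. n0.env = -8  [E.env * 3 + 4]

22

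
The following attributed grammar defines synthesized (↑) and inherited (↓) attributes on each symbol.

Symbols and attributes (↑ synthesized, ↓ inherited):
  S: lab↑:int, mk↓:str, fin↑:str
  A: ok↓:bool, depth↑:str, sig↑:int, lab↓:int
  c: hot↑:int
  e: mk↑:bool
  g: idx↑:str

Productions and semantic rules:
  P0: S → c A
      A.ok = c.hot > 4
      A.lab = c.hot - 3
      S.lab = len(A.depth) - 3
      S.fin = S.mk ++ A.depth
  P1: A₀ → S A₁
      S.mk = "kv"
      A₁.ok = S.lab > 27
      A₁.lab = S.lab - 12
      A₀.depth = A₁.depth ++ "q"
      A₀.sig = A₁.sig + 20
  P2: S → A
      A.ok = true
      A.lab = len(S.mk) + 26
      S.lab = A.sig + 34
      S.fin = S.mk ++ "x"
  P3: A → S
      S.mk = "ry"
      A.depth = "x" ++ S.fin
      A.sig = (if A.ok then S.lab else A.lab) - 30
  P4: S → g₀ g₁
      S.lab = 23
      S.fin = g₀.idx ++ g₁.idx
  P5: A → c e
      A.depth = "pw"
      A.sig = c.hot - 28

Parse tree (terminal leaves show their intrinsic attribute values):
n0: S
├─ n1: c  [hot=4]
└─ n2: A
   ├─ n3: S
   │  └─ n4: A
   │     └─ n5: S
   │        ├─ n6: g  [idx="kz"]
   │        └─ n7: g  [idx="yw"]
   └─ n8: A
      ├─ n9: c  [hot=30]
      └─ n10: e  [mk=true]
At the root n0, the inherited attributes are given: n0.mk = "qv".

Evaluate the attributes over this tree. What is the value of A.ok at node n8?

1. n0.mk = "qv"  [given at root]
2. n1.hot = 4  [terminal]
3. n2.ok = false  [c.hot > 4]
4. n2.lab = 1  [c.hot - 3]
5. n3.mk = "kv"  ["kv"]
6. n4.ok = true  [true]
7. n4.lab = 28  [len(S.mk) + 26]
8. n5.mk = "ry"  ["ry"]
9. n6.idx = "kz"  [terminal]
10. n7.idx = "yw"  [terminal]
11. n5.lab = 23  [23]
12. n5.fin = "kzyw"  [g₀.idx ++ g₁.idx]
13. n4.depth = "xkzyw"  ["x" ++ S.fin]
14. n4.sig = -7  [(if A.ok then S.lab else A.lab) - 30]
15. n3.lab = 27  [A.sig + 34]
16. n3.fin = "kvx"  [S.mk ++ "x"]
17. n8.ok = false  [S.lab > 27]
18. n8.lab = 15  [S.lab - 12]
19. n9.hot = 30  [terminal]
20. n10.mk = true  [terminal]
21. n8.depth = "pw"  ["pw"]
22. n8.sig = 2  [c.hot - 28]
23. n2.depth = "pwq"  [A₁.depth ++ "q"]
24. n2.sig = 22  [A₁.sig + 20]
25. n0.lab = 0  [len(A.depth) - 3]
26. n0.fin = "qvpwq"  [S.mk ++ A.depth]

false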